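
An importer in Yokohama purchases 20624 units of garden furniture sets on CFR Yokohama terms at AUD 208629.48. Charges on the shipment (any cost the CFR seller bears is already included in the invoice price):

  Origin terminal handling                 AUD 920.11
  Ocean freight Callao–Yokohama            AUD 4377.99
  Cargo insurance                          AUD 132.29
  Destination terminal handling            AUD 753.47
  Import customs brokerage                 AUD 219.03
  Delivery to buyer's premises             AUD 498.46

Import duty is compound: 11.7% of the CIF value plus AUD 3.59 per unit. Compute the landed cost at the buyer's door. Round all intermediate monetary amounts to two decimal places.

CFR: the seller pays costs through ocean freight to the destination port, but not insurance.
Already in the invoice (seller's account under CFR): origin terminal, freight — exclude.
CIF value = CFR price + insurance = 208629.48 + 132.29 = 208761.77
Ad valorem component: 208761.77 × 11.7% = 24425.13
Specific component: 20624 × 3.59 = 74040.16
Import duty = 24425.13 + 74040.16 = 98465.29
Buyer bears: insurance 132.29 + destination terminal 753.47 + brokerage 219.03 + delivery 498.46 + duty 98465.29 = 100068.54
Landed cost = invoice 208629.48 + 100068.54 = 308698.02

Total landed cost: AUD 308698.02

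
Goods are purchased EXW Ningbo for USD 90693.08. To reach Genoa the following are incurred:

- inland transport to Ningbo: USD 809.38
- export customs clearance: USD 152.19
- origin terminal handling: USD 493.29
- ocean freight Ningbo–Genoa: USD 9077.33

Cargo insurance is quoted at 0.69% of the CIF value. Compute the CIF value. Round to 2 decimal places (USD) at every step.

Let C be the CIF value. C = EXW price + pre-shipment costs + freight + 0.69% × C
C − 0.69% × C = 90693.08 + 809.38 + 152.19 + 493.29 + 9077.33
0.9931 × C = 101225.27
C = 101225.27 / 0.9931 = 101928.58
Insurance premium = 0.69% × 101928.58 = 703.31

CIF value: USD 101928.58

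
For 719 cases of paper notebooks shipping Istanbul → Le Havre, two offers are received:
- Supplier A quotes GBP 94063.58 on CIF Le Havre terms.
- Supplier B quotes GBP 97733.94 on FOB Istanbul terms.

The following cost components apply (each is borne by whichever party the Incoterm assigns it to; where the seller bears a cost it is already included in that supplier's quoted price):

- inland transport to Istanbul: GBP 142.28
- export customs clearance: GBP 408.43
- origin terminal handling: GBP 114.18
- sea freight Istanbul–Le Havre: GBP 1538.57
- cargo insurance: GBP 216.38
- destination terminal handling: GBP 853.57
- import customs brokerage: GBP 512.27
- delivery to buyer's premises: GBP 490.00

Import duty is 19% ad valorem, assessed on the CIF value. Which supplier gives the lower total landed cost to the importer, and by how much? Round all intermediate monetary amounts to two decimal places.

Supplier A is cheaper by GBP 6456.12

Supplier A (CIF):
The CIF price already equals the CIF value: 94063.58
Import duty = 94063.58 × 19% = 17872.08
Buyer bears (A): 853.57 + 512.27 + 490.00 = 1855.84
Landed cost (A) = invoice 94063.58 + 1855.84 + duty 17872.08 = 113791.50
Supplier B (FOB):
CIF value = FOB price + freight + insurance = 97733.94 + 1538.57 + 216.38 = 99488.89
Import duty = 99488.89 × 19% = 18902.89
Buyer bears (B): 1538.57 + 216.38 + 853.57 + 512.27 + 490.00 = 3610.79
Landed cost (B) = invoice 97733.94 + 3610.79 + duty 18902.89 = 120247.62
Difference = |113791.50 − 120247.62| = 6456.12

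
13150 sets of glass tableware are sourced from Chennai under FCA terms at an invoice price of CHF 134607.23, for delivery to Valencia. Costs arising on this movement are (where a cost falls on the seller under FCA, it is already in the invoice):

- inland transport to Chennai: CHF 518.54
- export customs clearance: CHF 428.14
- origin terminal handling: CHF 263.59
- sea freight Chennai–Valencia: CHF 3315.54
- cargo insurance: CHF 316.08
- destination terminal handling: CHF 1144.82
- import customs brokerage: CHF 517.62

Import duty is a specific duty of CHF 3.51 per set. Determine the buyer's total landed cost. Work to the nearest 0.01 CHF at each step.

Total landed cost: CHF 186321.38

FCA: the seller delivers export-cleared goods to the carrier; the buyer bears costs from that point.
Already in the invoice (seller's account under FCA): inland to port, export clearance — exclude.
CIF value = FCA price + origin terminal + freight + insurance = 134607.23 + 263.59 + 3315.54 + 316.08 = 138502.44
Import duty = 13150 × 3.51 = 46156.50
Buyer bears: origin terminal 263.59 + freight 3315.54 + insurance 316.08 + destination terminal 1144.82 + brokerage 517.62 + duty 46156.50 = 51714.15
Landed cost = invoice 134607.23 + 51714.15 = 186321.38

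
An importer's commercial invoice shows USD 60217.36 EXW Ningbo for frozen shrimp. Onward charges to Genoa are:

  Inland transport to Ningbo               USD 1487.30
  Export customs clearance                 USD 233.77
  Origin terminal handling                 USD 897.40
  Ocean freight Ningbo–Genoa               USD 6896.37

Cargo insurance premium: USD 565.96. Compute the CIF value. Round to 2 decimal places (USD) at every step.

CIF value: USD 70298.16

CIF = EXW price + pre-shipment costs + freight + insurance
CIF = 60217.36 + 1487.30 + 233.77 + 897.40 + 6896.37 + 565.96 = 70298.16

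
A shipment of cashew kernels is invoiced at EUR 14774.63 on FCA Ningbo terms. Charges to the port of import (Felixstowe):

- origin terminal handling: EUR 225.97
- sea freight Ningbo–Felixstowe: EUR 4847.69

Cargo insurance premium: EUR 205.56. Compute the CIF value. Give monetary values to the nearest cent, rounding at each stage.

CIF = FCA price + pre-shipment costs + freight + insurance
CIF = 14774.63 + 225.97 + 4847.69 + 205.56 = 20053.85

CIF value: EUR 20053.85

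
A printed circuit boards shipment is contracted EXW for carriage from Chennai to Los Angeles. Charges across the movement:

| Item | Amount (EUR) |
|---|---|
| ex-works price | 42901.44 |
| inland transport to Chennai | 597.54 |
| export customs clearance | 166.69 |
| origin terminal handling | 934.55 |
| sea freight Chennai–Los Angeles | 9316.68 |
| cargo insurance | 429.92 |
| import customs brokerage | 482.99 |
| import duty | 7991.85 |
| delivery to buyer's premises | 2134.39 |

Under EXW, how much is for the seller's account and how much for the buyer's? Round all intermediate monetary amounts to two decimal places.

Seller: EUR 42901.44; buyer: EUR 22054.61

EXW: the seller makes goods available at their premises; the buyer bears all onward costs.
Seller's account: goods 42901.44 = 42901.44
Buyer's account: inland to port 597.54 + export clearance 166.69 + origin terminal 934.55 + freight 9316.68 + insurance 429.92 + brokerage 482.99 + duty 7991.85 + delivery 2134.39 = 22054.61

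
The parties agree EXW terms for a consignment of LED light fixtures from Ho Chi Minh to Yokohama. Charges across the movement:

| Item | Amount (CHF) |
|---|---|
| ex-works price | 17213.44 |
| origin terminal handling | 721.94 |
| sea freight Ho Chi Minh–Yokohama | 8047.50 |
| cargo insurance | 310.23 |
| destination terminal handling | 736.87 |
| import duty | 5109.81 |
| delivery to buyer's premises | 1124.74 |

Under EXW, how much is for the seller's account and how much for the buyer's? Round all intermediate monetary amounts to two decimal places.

Seller: CHF 17213.44; buyer: CHF 16051.09

EXW: the seller makes goods available at their premises; the buyer bears all onward costs.
Seller's account: goods 17213.44 = 17213.44
Buyer's account: origin terminal 721.94 + freight 8047.50 + insurance 310.23 + destination terminal 736.87 + duty 5109.81 + delivery 1124.74 = 16051.09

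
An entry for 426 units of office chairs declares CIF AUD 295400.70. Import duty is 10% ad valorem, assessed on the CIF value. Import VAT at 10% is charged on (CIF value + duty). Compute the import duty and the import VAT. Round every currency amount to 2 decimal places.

Import duty: AUD 29540.07; import VAT: AUD 32494.08

Import duty = 295400.70 × 10% = 29540.07
VAT base = CIF + duty = 295400.70 + 29540.07 = 324940.77
Import VAT = 324940.77 × 10% = 32494.08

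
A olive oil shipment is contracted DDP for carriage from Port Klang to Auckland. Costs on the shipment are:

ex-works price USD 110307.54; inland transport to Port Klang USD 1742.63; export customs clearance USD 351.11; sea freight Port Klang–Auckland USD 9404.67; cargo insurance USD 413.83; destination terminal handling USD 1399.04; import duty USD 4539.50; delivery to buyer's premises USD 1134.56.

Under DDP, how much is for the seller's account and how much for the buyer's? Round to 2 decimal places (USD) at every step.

Seller: USD 129292.88; buyer: USD 0.00

DDP: the seller bears all costs including import duty.
Seller's account: goods 110307.54 + inland to port 1742.63 + export clearance 351.11 + freight 9404.67 + insurance 413.83 + destination terminal 1399.04 + duty 4539.50 + delivery 1134.56 = 129292.88
Buyer's account: 0.00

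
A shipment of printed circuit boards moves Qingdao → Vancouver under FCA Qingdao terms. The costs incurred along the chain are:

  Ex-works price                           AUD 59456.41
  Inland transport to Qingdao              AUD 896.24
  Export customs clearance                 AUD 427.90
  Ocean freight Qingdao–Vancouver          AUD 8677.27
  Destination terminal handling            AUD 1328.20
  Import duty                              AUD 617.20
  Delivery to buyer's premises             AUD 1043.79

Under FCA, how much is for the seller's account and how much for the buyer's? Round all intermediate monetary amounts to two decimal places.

Seller: AUD 60780.55; buyer: AUD 11666.46

FCA: the seller delivers export-cleared goods to the carrier; the buyer bears costs from that point.
Seller's account: goods 59456.41 + inland to port 896.24 + export clearance 427.90 = 60780.55
Buyer's account: freight 8677.27 + destination terminal 1328.20 + duty 617.20 + delivery 1043.79 = 11666.46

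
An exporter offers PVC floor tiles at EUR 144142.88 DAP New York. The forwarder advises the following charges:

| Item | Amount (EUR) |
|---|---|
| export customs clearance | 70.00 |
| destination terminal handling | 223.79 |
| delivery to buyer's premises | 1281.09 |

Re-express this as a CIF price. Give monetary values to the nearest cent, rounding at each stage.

Not relevant to the conversion: export clearance — on the seller under both DAP and CIF; already in the DAP price and stays in the CIF price.
From DAP to CIF, the seller no longer bears: destination terminal, delivery.
CIF price = 144142.88 − 223.79 − 1281.09 = 142638.00

CIF price: EUR 142638.00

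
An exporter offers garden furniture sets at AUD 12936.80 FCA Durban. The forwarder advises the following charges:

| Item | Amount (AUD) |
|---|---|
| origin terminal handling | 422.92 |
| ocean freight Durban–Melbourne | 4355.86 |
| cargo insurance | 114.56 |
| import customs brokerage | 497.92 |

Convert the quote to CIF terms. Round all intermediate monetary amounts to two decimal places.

Not relevant to the conversion: brokerage — on the buyer under both terms; not part of either seller's price.
From FCA to CIF, the seller additionally bears: origin terminal, freight, insurance.
CIF price = 12936.80 + 422.92 + 4355.86 + 114.56 = 17830.14

CIF price: AUD 17830.14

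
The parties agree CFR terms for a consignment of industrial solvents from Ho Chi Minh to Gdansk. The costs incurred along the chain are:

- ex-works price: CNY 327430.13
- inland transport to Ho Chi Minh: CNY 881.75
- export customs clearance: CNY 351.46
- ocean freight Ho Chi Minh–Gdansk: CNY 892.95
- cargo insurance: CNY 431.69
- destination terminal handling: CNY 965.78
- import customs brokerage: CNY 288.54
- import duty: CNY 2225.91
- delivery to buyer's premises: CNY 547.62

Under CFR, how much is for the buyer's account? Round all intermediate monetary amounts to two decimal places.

Buyer's account: CNY 4459.54

CFR: the seller pays costs through ocean freight to the destination port, but not insurance.
Seller's account: goods 327430.13 + inland to port 881.75 + export clearance 351.46 + freight 892.95 = 329556.29
Buyer's account: insurance 431.69 + destination terminal 965.78 + brokerage 288.54 + duty 2225.91 + delivery 547.62 = 4459.54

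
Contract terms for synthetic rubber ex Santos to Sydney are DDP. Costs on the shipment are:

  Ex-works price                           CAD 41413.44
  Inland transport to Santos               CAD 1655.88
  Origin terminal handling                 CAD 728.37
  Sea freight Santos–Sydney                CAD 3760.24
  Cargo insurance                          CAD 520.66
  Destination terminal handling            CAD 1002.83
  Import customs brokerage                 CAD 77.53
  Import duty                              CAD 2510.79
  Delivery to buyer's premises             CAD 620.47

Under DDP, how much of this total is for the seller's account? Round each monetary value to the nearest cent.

DDP: the seller bears all costs including import duty.
Seller's account: goods 41413.44 + inland to port 1655.88 + origin terminal 728.37 + freight 3760.24 + insurance 520.66 + destination terminal 1002.83 + brokerage 77.53 + duty 2510.79 + delivery 620.47 = 52290.21
Buyer's account: 0.00

Seller's account: CAD 52290.21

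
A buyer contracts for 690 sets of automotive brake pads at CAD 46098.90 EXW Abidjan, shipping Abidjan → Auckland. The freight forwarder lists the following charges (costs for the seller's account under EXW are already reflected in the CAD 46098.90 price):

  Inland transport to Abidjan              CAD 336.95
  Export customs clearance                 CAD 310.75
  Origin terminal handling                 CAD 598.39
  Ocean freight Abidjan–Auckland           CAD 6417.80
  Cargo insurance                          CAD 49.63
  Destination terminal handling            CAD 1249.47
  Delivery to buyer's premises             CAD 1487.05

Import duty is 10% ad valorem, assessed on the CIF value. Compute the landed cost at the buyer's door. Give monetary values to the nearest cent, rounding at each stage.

Total landed cost: CAD 61930.18

EXW: the seller makes goods available at their premises; the buyer bears all onward costs.
CIF value = EXW price + inland to port + export clearance + origin terminal + freight + insurance = 46098.90 + 336.95 + 310.75 + 598.39 + 6417.80 + 49.63 = 53812.42
Import duty = 53812.42 × 10% = 5381.24
Buyer bears: inland to port 336.95 + export clearance 310.75 + origin terminal 598.39 + freight 6417.80 + insurance 49.63 + destination terminal 1249.47 + delivery 1487.05 + duty 5381.24 = 15831.28
Landed cost = invoice 46098.90 + 15831.28 = 61930.18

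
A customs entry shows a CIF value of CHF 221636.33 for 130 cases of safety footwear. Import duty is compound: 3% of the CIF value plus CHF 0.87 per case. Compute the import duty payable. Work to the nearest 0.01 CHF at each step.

Import duty: CHF 6762.19

Ad valorem component: 221636.33 × 3% = 6649.09
Specific component: 130 × 0.87 = 113.10
Import duty = 6649.09 + 113.10 = 6762.19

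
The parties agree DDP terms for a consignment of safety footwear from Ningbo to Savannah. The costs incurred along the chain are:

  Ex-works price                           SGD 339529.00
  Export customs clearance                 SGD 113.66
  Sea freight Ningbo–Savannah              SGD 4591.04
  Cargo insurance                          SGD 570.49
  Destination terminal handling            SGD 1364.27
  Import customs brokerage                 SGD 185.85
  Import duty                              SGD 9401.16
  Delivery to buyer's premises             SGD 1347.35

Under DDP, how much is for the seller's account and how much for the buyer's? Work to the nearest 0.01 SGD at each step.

Seller: SGD 357102.82; buyer: SGD 0.00

DDP: the seller bears all costs including import duty.
Seller's account: goods 339529.00 + export clearance 113.66 + freight 4591.04 + insurance 570.49 + destination terminal 1364.27 + brokerage 185.85 + duty 9401.16 + delivery 1347.35 = 357102.82
Buyer's account: 0.00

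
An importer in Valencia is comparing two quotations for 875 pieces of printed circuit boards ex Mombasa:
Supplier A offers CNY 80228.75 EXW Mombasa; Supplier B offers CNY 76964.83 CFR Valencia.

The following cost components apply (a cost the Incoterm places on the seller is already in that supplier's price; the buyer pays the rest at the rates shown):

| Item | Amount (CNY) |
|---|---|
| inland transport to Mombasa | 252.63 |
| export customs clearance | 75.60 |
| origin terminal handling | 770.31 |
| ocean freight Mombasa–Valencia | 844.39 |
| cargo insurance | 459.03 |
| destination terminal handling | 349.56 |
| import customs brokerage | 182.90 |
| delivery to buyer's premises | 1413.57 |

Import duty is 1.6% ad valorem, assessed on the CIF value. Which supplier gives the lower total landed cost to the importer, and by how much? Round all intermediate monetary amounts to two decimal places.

Supplier A (EXW):
CIF value = EXW price + inland to port + export clearance + origin terminal + freight + insurance = 80228.75 + 252.63 + 75.60 + 770.31 + 844.39 + 459.03 = 82630.71
Import duty = 82630.71 × 1.6% = 1322.09
Buyer bears (A): 252.63 + 75.60 + 770.31 + 844.39 + 459.03 + 349.56 + 182.90 + 1413.57 = 4347.99
Landed cost (A) = invoice 80228.75 + 4347.99 + duty 1322.09 = 85898.83
Supplier B (CFR):
CIF value = CFR price + insurance = 76964.83 + 459.03 = 77423.86
Import duty = 77423.86 × 1.6% = 1238.78
Buyer bears (B): 459.03 + 349.56 + 182.90 + 1413.57 = 2405.06
Landed cost (B) = invoice 76964.83 + 2405.06 + duty 1238.78 = 80608.67
Difference = |85898.83 − 80608.67| = 5290.16

Supplier B is cheaper by CNY 5290.16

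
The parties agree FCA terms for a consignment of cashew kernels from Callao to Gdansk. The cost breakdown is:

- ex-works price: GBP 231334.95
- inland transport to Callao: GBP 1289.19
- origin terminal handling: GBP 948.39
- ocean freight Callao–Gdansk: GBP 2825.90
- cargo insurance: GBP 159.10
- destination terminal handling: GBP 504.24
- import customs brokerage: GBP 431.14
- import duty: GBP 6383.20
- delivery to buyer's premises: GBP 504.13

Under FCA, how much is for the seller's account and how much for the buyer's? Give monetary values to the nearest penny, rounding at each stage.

Seller: GBP 232624.14; buyer: GBP 11756.10

FCA: the seller delivers export-cleared goods to the carrier; the buyer bears costs from that point.
Seller's account: goods 231334.95 + inland to port 1289.19 = 232624.14
Buyer's account: origin terminal 948.39 + freight 2825.90 + insurance 159.10 + destination terminal 504.24 + brokerage 431.14 + duty 6383.20 + delivery 504.13 = 11756.10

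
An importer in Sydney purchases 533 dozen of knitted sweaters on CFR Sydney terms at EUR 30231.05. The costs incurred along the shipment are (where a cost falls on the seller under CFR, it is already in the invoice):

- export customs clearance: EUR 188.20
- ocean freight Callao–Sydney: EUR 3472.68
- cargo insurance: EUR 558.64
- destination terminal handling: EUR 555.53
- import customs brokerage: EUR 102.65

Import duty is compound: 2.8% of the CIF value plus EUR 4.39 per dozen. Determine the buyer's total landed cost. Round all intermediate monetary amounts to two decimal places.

Total landed cost: EUR 34649.85

CFR: the seller pays costs through ocean freight to the destination port, but not insurance.
Already in the invoice (seller's account under CFR): export clearance, freight — exclude.
CIF value = CFR price + insurance = 30231.05 + 558.64 = 30789.69
Ad valorem component: 30789.69 × 2.8% = 862.11
Specific component: 533 × 4.39 = 2339.87
Import duty = 862.11 + 2339.87 = 3201.98
Buyer bears: insurance 558.64 + destination terminal 555.53 + brokerage 102.65 + duty 3201.98 = 4418.80
Landed cost = invoice 30231.05 + 4418.80 = 34649.85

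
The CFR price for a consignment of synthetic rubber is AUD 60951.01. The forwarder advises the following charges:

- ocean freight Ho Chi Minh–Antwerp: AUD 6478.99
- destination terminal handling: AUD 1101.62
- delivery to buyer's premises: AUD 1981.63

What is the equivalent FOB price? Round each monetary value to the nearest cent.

FOB price: AUD 54472.02

Not relevant to the conversion: destination terminal, delivery — on the buyer under both terms; not part of either seller's price.
From CFR to FOB, the seller no longer bears: freight.
FOB price = 60951.01 − 6478.99 = 54472.02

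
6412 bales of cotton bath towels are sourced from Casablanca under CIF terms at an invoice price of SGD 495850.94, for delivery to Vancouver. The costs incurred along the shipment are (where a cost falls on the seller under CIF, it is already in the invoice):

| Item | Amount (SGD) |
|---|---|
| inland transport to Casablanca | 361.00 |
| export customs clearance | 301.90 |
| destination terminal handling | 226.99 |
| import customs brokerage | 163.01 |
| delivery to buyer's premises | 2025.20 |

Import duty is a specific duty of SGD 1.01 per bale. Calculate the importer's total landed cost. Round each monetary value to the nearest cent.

Total landed cost: SGD 504742.26

CIF: the seller pays costs through ocean freight and marine insurance to the destination port.
Already in the invoice (seller's account under CIF): inland to port, export clearance — exclude.
The CIF price already equals the CIF value: 495850.94
Import duty = 6412 × 1.01 = 6476.12
Buyer bears: destination terminal 226.99 + brokerage 163.01 + delivery 2025.20 + duty 6476.12 = 8891.32
Landed cost = invoice 495850.94 + 8891.32 = 504742.26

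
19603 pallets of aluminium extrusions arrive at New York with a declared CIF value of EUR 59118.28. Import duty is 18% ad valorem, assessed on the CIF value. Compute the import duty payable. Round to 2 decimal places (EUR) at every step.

Import duty: EUR 10641.29

Import duty = 59118.28 × 18% = 10641.29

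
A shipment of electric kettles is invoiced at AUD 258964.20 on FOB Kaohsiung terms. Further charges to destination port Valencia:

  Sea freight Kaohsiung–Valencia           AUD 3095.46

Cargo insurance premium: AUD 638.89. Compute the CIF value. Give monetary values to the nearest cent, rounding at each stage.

CIF value: AUD 262698.55

CIF = FOB price + freight + insurance
CIF = 258964.20 + 3095.46 + 638.89 = 262698.55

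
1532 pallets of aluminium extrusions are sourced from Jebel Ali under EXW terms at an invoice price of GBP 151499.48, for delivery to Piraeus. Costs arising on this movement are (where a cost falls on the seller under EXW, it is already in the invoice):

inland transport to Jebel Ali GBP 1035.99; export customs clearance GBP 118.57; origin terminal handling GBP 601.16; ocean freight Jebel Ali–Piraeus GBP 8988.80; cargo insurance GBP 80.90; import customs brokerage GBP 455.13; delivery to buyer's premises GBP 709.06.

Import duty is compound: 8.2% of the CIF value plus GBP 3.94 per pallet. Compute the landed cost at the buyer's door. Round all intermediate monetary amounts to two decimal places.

EXW: the seller makes goods available at their premises; the buyer bears all onward costs.
CIF value = EXW price + inland to port + export clearance + origin terminal + freight + insurance = 151499.48 + 1035.99 + 118.57 + 601.16 + 8988.80 + 80.90 = 162324.90
Ad valorem component: 162324.90 × 8.2% = 13310.64
Specific component: 1532 × 3.94 = 6036.08
Import duty = 13310.64 + 6036.08 = 19346.72
Buyer bears: inland to port 1035.99 + export clearance 118.57 + origin terminal 601.16 + freight 8988.80 + insurance 80.90 + brokerage 455.13 + delivery 709.06 + duty 19346.72 = 31336.33
Landed cost = invoice 151499.48 + 31336.33 = 182835.81

Total landed cost: GBP 182835.81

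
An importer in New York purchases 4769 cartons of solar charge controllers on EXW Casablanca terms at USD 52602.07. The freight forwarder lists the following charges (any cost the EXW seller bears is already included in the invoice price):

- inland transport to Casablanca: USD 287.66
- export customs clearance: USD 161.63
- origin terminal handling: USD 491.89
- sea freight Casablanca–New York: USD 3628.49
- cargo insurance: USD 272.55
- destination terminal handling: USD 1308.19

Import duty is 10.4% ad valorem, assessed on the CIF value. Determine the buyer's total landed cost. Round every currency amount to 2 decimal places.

EXW: the seller makes goods available at their premises; the buyer bears all onward costs.
CIF value = EXW price + inland to port + export clearance + origin terminal + freight + insurance = 52602.07 + 287.66 + 161.63 + 491.89 + 3628.49 + 272.55 = 57444.29
Import duty = 57444.29 × 10.4% = 5974.21
Buyer bears: inland to port 287.66 + export clearance 161.63 + origin terminal 491.89 + freight 3628.49 + insurance 272.55 + destination terminal 1308.19 + duty 5974.21 = 12124.62
Landed cost = invoice 52602.07 + 12124.62 = 64726.69

Total landed cost: USD 64726.69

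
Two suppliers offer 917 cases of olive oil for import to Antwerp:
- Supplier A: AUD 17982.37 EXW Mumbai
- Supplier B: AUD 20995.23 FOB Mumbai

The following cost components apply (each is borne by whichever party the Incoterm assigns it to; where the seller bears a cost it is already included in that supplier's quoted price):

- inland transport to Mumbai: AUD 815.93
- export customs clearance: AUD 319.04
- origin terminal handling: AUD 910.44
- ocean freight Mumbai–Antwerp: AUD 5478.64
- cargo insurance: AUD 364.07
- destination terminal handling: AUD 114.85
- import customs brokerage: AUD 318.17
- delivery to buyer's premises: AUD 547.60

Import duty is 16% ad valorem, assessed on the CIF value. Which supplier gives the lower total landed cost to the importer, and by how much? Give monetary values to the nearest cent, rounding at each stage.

Supplier A (EXW):
CIF value = EXW price + inland to port + export clearance + origin terminal + freight + insurance = 17982.37 + 815.93 + 319.04 + 910.44 + 5478.64 + 364.07 = 25870.49
Import duty = 25870.49 × 16% = 4139.28
Buyer bears (A): 815.93 + 319.04 + 910.44 + 5478.64 + 364.07 + 114.85 + 318.17 + 547.60 = 8868.74
Landed cost (A) = invoice 17982.37 + 8868.74 + duty 4139.28 = 30990.39
Supplier B (FOB):
CIF value = FOB price + freight + insurance = 20995.23 + 5478.64 + 364.07 = 26837.94
Import duty = 26837.94 × 16% = 4294.07
Buyer bears (B): 5478.64 + 364.07 + 114.85 + 318.17 + 547.60 = 6823.33
Landed cost (B) = invoice 20995.23 + 6823.33 + duty 4294.07 = 32112.63
Difference = |30990.39 − 32112.63| = 1122.24

Supplier A is cheaper by AUD 1122.24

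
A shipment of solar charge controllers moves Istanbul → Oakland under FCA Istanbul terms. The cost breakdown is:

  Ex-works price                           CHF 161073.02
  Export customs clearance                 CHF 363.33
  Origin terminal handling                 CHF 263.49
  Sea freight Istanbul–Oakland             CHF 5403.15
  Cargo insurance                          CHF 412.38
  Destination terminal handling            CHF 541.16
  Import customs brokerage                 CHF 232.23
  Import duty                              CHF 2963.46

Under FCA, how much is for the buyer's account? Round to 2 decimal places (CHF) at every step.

FCA: the seller delivers export-cleared goods to the carrier; the buyer bears costs from that point.
Seller's account: goods 161073.02 + export clearance 363.33 = 161436.35
Buyer's account: origin terminal 263.49 + freight 5403.15 + insurance 412.38 + destination terminal 541.16 + brokerage 232.23 + duty 2963.46 = 9815.87

Buyer's account: CHF 9815.87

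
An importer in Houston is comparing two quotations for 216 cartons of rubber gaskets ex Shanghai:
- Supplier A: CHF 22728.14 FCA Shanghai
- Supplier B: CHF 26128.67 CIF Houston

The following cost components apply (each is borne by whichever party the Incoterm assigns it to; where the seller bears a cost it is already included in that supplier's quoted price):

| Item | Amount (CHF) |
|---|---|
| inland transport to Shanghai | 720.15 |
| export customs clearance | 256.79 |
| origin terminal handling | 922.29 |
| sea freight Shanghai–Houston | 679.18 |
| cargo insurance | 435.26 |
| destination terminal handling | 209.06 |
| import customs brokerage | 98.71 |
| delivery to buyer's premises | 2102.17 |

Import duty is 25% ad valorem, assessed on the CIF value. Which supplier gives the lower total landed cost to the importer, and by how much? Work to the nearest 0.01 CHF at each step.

Supplier A (FCA):
CIF value = FCA price + origin terminal + freight + insurance = 22728.14 + 922.29 + 679.18 + 435.26 = 24764.87
Import duty = 24764.87 × 25% = 6191.22
Buyer bears (A): 922.29 + 679.18 + 435.26 + 209.06 + 98.71 + 2102.17 = 4446.67
Landed cost (A) = invoice 22728.14 + 4446.67 + duty 6191.22 = 33366.03
Supplier B (CIF):
The CIF price already equals the CIF value: 26128.67
Import duty = 26128.67 × 25% = 6532.17
Buyer bears (B): 209.06 + 98.71 + 2102.17 = 2409.94
Landed cost (B) = invoice 26128.67 + 2409.94 + duty 6532.17 = 35070.78
Difference = |33366.03 − 35070.78| = 1704.75

Supplier A is cheaper by CHF 1704.75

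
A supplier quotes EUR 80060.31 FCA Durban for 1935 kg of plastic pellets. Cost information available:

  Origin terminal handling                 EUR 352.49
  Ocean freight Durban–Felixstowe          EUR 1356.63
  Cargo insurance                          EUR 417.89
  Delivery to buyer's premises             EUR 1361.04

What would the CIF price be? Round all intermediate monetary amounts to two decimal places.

CIF price: EUR 82187.32

Not relevant to the conversion: delivery — on the buyer under both terms; not part of either seller's price.
From FCA to CIF, the seller additionally bears: origin terminal, freight, insurance.
CIF price = 80060.31 + 352.49 + 1356.63 + 417.89 = 82187.32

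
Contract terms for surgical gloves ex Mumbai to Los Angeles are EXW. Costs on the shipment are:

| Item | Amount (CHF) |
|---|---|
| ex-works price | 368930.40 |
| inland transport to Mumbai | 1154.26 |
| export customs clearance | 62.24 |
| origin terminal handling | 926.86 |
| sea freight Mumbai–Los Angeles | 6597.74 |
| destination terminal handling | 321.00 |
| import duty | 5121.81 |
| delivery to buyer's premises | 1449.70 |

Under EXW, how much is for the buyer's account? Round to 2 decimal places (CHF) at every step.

Buyer's account: CHF 15633.61

EXW: the seller makes goods available at their premises; the buyer bears all onward costs.
Seller's account: goods 368930.40 = 368930.40
Buyer's account: inland to port 1154.26 + export clearance 62.24 + origin terminal 926.86 + freight 6597.74 + destination terminal 321.00 + duty 5121.81 + delivery 1449.70 = 15633.61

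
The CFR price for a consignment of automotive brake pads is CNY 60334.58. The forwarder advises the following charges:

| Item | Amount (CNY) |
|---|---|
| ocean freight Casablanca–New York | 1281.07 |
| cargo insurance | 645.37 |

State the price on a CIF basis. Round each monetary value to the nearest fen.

CIF price: CNY 60979.95

Not relevant to the conversion: freight — on the seller under both CFR and CIF; already in the CFR price and stays in the CIF price.
From CFR to CIF, the seller additionally bears: insurance.
CIF price = 60334.58 + 645.37 = 60979.95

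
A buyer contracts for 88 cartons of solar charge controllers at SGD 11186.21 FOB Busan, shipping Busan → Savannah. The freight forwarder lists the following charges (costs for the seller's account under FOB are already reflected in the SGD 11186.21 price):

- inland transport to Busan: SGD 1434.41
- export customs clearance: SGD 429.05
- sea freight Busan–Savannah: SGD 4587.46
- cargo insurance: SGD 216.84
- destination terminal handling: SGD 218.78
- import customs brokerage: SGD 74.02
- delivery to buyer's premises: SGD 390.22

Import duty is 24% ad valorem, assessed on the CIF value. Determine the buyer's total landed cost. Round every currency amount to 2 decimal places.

Total landed cost: SGD 20511.25

FOB: the seller bears costs until goods are on board at the origin port; the buyer bears freight, insurance and all costs thereafter.
Already in the invoice (seller's account under FOB): inland to port, export clearance — exclude.
CIF value = FOB price + freight + insurance = 11186.21 + 4587.46 + 216.84 = 15990.51
Import duty = 15990.51 × 24% = 3837.72
Buyer bears: freight 4587.46 + insurance 216.84 + destination terminal 218.78 + brokerage 74.02 + delivery 390.22 + duty 3837.72 = 9325.04
Landed cost = invoice 11186.21 + 9325.04 = 20511.25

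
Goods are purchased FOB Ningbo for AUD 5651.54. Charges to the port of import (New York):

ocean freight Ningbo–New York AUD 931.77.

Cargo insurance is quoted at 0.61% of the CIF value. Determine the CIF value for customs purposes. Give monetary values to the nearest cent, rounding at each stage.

CIF value: AUD 6623.71

Let C be the CIF value. C = FOB price + freight + 0.61% × C
C − 0.61% × C = 5651.54 + 931.77
0.9939 × C = 6583.31
C = 6583.31 / 0.9939 = 6623.71
Insurance premium = 0.61% × 6623.71 = 40.40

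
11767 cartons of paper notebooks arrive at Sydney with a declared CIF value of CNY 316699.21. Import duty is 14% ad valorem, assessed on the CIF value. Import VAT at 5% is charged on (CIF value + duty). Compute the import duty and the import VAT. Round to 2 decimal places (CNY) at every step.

Import duty = 316699.21 × 14% = 44337.89
VAT base = CIF + duty = 316699.21 + 44337.89 = 361037.10
Import VAT = 361037.10 × 5% = 18051.86

Import duty: CNY 44337.89; import VAT: CNY 18051.86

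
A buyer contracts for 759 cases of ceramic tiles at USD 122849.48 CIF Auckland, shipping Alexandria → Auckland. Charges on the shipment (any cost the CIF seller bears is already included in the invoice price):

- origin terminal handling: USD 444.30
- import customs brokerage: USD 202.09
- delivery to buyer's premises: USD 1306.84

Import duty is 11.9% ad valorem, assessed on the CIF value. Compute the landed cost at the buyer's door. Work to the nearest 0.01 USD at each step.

Total landed cost: USD 138977.50

CIF: the seller pays costs through ocean freight and marine insurance to the destination port.
Already in the invoice (seller's account under CIF): origin terminal — exclude.
The CIF price already equals the CIF value: 122849.48
Import duty = 122849.48 × 11.9% = 14619.09
Buyer bears: brokerage 202.09 + delivery 1306.84 + duty 14619.09 = 16128.02
Landed cost = invoice 122849.48 + 16128.02 = 138977.50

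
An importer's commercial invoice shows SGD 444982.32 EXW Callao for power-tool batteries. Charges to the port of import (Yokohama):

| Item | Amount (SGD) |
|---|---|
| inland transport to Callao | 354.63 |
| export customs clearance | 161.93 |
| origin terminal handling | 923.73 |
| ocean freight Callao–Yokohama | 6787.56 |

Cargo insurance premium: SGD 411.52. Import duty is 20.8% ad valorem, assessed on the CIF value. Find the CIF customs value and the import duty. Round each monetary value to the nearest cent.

CIF = EXW price + pre-shipment costs + freight + insurance
CIF = 444982.32 + 354.63 + 161.93 + 923.73 + 6787.56 + 411.52 = 453621.69
Import duty = 453621.69 × 20.8% = 94353.31

CIF value: SGD 453621.69; import duty: SGD 94353.31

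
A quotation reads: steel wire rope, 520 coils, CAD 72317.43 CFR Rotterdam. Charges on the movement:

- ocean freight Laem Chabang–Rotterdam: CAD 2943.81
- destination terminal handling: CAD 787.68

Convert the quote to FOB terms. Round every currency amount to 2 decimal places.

FOB price: CAD 69373.62

Not relevant to the conversion: destination terminal — on the buyer under both terms; not part of either seller's price.
From CFR to FOB, the seller no longer bears: freight.
FOB price = 72317.43 − 2943.81 = 69373.62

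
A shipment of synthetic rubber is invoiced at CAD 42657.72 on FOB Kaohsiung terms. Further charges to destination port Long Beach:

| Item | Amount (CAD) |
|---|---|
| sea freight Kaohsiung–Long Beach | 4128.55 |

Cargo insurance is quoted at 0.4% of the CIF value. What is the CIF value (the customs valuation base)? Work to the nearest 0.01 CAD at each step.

CIF value: CAD 46974.17

Let C be the CIF value. C = FOB price + freight + 0.4% × C
C − 0.4% × C = 42657.72 + 4128.55
0.996 × C = 46786.27
C = 46786.27 / 0.996 = 46974.17
Insurance premium = 0.4% × 46974.17 = 187.90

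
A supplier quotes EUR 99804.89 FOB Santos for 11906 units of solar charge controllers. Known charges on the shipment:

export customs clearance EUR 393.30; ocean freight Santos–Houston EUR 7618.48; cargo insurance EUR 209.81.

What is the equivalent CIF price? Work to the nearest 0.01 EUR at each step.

CIF price: EUR 107633.18

Not relevant to the conversion: export clearance — on the seller under both FOB and CIF; already in the FOB price and stays in the CIF price.
From FOB to CIF, the seller additionally bears: freight, insurance.
CIF price = 99804.89 + 7618.48 + 209.81 = 107633.18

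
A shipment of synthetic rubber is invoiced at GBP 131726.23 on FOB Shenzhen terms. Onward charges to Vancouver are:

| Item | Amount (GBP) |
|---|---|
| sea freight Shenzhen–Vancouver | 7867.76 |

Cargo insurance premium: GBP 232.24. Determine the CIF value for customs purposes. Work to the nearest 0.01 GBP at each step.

CIF = FOB price + freight + insurance
CIF = 131726.23 + 7867.76 + 232.24 = 139826.23

CIF value: GBP 139826.23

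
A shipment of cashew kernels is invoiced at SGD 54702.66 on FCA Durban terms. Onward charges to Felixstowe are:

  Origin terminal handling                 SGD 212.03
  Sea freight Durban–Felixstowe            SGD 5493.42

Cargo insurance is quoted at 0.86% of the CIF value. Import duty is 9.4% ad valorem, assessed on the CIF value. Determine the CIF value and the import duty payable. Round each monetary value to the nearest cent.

Let C be the CIF value. C = FCA price + pre-shipment costs + freight + 0.86% × C
C − 0.86% × C = 54702.66 + 212.03 + 5493.42
0.9914 × C = 60408.11
C = 60408.11 / 0.9914 = 60932.13
Insurance premium = 0.86% × 60932.13 = 524.02
Import duty = 60932.13 × 9.4% = 5727.62

CIF value: SGD 60932.13; import duty: SGD 5727.62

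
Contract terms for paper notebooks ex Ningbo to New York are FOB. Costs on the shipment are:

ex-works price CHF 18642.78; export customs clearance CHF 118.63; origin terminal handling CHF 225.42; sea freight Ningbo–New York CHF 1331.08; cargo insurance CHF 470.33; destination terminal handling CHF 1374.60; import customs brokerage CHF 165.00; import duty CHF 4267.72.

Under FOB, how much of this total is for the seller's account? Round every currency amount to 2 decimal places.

FOB: the seller bears costs until goods are on board at the origin port; the buyer bears freight, insurance and all costs thereafter.
Seller's account: goods 18642.78 + export clearance 118.63 + origin terminal 225.42 = 18986.83
Buyer's account: freight 1331.08 + insurance 470.33 + destination terminal 1374.60 + brokerage 165.00 + duty 4267.72 = 7608.73

Seller's account: CHF 18986.83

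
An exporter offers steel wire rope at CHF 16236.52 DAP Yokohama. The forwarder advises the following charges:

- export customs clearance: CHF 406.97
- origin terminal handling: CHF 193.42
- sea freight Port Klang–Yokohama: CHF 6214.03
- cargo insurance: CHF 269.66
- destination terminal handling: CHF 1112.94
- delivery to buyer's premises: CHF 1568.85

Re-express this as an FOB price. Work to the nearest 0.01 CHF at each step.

FOB price: CHF 7071.04

Not relevant to the conversion: origin terminal, export clearance — on the seller under both DAP and FOB; already in the DAP price and stays in the FOB price.
From DAP to FOB, the seller no longer bears: freight, insurance, destination terminal, delivery.
FOB price = 16236.52 − 6214.03 − 269.66 − 1112.94 − 1568.85 = 7071.04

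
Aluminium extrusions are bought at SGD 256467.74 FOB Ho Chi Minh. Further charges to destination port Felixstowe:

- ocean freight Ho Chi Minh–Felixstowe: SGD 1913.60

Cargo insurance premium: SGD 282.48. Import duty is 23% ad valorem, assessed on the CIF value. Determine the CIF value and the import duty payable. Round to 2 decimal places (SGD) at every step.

CIF value: SGD 258663.82; import duty: SGD 59492.68

CIF = FOB price + freight + insurance
CIF = 256467.74 + 1913.60 + 282.48 = 258663.82
Import duty = 258663.82 × 23% = 59492.68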